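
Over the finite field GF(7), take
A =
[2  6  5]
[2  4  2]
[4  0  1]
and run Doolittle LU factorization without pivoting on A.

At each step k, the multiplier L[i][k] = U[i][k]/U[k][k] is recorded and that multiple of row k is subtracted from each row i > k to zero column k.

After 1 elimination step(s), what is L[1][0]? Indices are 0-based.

k=0: U[0][0]=2
  eliminate (1,0): mult=1, new row 1: (0, 5, 4); set L[1][0]=1
  eliminate (2,0): mult=2, new row 2: (0, 2, 5); set L[2][0]=2

L[1][0] = 1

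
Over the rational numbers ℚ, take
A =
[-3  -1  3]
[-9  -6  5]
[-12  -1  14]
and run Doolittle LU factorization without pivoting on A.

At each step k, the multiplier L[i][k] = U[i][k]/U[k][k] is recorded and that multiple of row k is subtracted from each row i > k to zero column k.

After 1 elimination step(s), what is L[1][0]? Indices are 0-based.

[col 0] pivot -3
  R1 -= 3*R0 → (0, -3, -4)  (L[1][0] := 3)
  R2 -= 4*R0 → (0, 3, 2)  (L[2][0] := 4)

L[1][0] = 3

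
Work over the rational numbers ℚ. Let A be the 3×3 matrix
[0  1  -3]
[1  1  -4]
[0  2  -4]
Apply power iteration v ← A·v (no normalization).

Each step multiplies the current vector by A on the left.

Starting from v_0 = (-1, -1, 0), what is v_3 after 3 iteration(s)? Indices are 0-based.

v_0 = (-1, -1, 0).
v_1 = A·v_0 = (-1, -2, -2).
v_2 = A·v_1 = (4, 5, 4).
v_3 = A·v_2 = (-7, -7, -6).

v_3 = (-7, -7, -6)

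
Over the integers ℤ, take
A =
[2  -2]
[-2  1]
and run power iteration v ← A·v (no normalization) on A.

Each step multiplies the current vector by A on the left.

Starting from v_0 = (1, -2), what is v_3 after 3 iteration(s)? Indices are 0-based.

v_3 = (72, -56)

v_0 = (1, -2).
v_1 = A·v_0 = (6, -4).
v_2 = A·v_1 = (20, -16).
v_3 = A·v_2 = (72, -56).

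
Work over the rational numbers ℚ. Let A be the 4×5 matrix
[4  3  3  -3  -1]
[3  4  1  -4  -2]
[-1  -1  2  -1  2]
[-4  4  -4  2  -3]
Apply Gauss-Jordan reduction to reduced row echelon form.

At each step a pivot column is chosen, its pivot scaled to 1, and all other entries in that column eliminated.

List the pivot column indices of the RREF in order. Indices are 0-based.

pivot columns: 0, 1, 2, 3

pivot(0,0)=4: scale R0 → (1, 3/4, 3/4, -3/4, -1/4)
  clear (1,0): R1 −= (3)R0 → (0, 7/4, -5/4, -7/4, -5/4)
  clear (2,0): R2 −= (-1)R0 → (0, -1/4, 11/4, -7/4, 7/4)
  clear (3,0): R3 −= (-4)R0 → (0, 7, -1, -1, -4)
pivot(1,1)=7/4: scale R1 → (0, 1, -5/7, -1, -5/7)
  clear (0,1): R0 −= (3/4)R1 → (1, 0, 9/7, 0, 2/7)
  clear (2,1): R2 −= (-1/4)R1 → (0, 0, 18/7, -2, 11/7)
  clear (3,1): R3 −= (7)R1 → (0, 0, 4, 6, 1)
pivot(2,2)=18/7: scale R2 → (0, 0, 1, -7/9, 11/18)
  clear (0,2): R0 −= (9/7)R2 → (1, 0, 0, 1, -1/2)
  clear (1,2): R1 −= (-5/7)R2 → (0, 1, 0, -14/9, -5/18)
  clear (3,2): R3 −= (4)R2 → (0, 0, 0, 82/9, -13/9)
pivot(3,3)=82/9: scale R3 → (0, 0, 0, 1, -13/82)
  clear (0,3): R0 −= (1)R3 → (1, 0, 0, 0, -14/41)
  clear (1,3): R1 −= (-14/9)R3 → (0, 1, 0, 0, -43/82)
  clear (2,3): R2 −= (-7/9)R3 → (0, 0, 1, 0, 20/41)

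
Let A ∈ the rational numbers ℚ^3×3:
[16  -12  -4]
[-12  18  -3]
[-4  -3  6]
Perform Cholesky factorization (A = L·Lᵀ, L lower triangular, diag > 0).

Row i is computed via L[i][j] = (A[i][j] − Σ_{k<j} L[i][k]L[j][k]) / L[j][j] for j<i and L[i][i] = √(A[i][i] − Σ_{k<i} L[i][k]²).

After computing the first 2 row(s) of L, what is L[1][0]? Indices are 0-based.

L[1][0] = -3

Step 1: L[0][0] = √(16) = 4.
  L[1][0] = (-12) / L[0][0] = -3.
Step 2: L[1][1] = √(9) = 3.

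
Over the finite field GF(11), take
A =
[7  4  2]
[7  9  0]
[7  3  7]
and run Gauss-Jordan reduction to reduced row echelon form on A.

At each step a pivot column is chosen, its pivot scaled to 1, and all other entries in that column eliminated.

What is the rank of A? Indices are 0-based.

rank = 3

[1] R0 /= 7  ⇒  (1, 10, 5)
     R1 -= 7·R0  ⇒  (0, 5, 9)
     R2 -= 7·R0  ⇒  (0, 10, 5)
[2] R1 /= 5  ⇒  (0, 1, 4)
     R0 -= 10·R1  ⇒  (1, 0, 9)
     R2 -= 10·R1  ⇒  (0, 0, 9)
[3] R2 /= 9  ⇒  (0, 0, 1)
     R0 -= 9·R2  ⇒  (1, 0, 0)
     R1 -= 4·R2  ⇒  (0, 1, 0)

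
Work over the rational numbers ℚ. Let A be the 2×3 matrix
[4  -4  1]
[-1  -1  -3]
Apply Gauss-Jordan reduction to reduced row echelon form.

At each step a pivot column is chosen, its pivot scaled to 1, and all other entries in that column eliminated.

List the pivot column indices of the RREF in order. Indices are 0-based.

pivot columns: 0, 1

step 1: normalize row 0 (÷4) = (1, -1, 1/4)
  row 1: subtract -1×row0 = (0, -2, -11/4)
step 2: normalize row 1 (÷-2) = (0, 1, 11/8)
  row 0: subtract -1×row1 = (1, 0, 13/8)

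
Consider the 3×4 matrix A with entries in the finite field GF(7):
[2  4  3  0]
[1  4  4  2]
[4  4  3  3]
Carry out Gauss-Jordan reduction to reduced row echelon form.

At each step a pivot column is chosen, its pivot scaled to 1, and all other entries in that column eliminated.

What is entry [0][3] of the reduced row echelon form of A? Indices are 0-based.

[1] R0 /= 2  ⇒  (1, 2, 5, 0)
     R1 -= 1·R0  ⇒  (0, 2, 6, 2)
     R2 -= 4·R0  ⇒  (0, 3, 4, 3)
[2] R1 /= 2  ⇒  (0, 1, 3, 1)
     R0 -= 2·R1  ⇒  (1, 0, 6, 5)
     R2 -= 3·R1  ⇒  (0, 0, 2, 0)
[3] R2 /= 2  ⇒  (0, 0, 1, 0)
     R0 -= 6·R2  ⇒  (1, 0, 0, 5)
     R1 -= 3·R2  ⇒  (0, 1, 0, 1)

M[0][3] = 5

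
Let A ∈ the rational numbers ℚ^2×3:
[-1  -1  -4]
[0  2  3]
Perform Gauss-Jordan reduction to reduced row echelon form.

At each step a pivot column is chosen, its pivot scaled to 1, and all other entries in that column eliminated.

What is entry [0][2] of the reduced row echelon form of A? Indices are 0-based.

M[0][2] = 5/2

pivot(0,0)=-1: scale R0 → (1, 1, 4)
pivot(1,1)=2: scale R1 → (0, 1, 3/2)
  clear (0,1): R0 −= (1)R1 → (1, 0, 5/2)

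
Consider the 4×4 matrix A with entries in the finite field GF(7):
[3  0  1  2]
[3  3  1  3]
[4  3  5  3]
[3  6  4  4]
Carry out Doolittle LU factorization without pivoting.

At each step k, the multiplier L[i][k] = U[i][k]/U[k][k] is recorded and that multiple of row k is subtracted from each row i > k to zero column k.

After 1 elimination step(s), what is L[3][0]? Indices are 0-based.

[col 0] pivot 3
  R1 -= 1*R0 → (0, 3, 0, 1)  (L[1][0] := 1)
  R2 -= 6*R0 → (0, 3, 6, 5)  (L[2][0] := 6)
  R3 -= 1*R0 → (0, 6, 3, 2)  (L[3][0] := 1)

L[3][0] = 1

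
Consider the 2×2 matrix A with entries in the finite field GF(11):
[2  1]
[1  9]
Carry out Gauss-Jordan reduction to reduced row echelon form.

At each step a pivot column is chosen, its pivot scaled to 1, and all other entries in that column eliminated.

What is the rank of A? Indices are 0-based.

rank = 2

[1] R0 /= 2  ⇒  (1, 6)
     R1 -= 1·R0  ⇒  (0, 3)
[2] R1 /= 3  ⇒  (0, 1)
     R0 -= 6·R1  ⇒  (1, 0)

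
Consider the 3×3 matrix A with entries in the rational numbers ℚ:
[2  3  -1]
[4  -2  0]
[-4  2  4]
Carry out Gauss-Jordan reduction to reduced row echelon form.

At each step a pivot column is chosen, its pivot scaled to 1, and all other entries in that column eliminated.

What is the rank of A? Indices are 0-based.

rank = 3

pivot(0,0)=2: scale R0 → (1, 3/2, -1/2)
  clear (1,0): R1 −= (4)R0 → (0, -8, 2)
  clear (2,0): R2 −= (-4)R0 → (0, 8, 2)
pivot(1,1)=-8: scale R1 → (0, 1, -1/4)
  clear (0,1): R0 −= (3/2)R1 → (1, 0, -1/8)
  clear (2,1): R2 −= (8)R1 → (0, 0, 4)
pivot(2,2)=4: scale R2 → (0, 0, 1)
  clear (0,2): R0 −= (-1/8)R2 → (1, 0, 0)
  clear (1,2): R1 −= (-1/4)R2 → (0, 1, 0)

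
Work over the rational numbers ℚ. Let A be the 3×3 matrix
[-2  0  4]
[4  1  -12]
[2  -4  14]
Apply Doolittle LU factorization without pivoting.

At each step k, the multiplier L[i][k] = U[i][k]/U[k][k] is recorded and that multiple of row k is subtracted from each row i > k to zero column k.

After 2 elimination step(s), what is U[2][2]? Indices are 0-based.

[col 0] pivot -2
  R1 -= -2*R0 → (0, 1, -4)  (L[1][0] := -2)
  R2 -= -1*R0 → (0, -4, 18)  (L[2][0] := -1)
[col 1] pivot 1
  R2 -= -4*R1 → (0, 0, 2)  (L[2][1] := -4)

U[2][2] = 2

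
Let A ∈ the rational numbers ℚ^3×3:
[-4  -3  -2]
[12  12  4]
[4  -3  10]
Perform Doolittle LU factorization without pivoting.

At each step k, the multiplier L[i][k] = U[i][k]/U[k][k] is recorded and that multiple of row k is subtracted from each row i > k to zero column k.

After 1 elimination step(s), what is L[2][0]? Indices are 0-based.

k=0: U[0][0]=-4
  eliminate (1,0): mult=-3, new row 1: (0, 3, -2); set L[1][0]=-3
  eliminate (2,0): mult=-1, new row 2: (0, -6, 8); set L[2][0]=-1

L[2][0] = -1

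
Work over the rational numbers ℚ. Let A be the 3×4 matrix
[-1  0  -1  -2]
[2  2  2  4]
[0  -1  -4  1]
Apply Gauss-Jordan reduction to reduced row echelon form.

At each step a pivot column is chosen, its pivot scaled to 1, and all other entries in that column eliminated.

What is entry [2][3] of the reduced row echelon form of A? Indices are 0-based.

pivot(0,0)=-1: scale R0 → (1, 0, 1, 2)
  clear (1,0): R1 −= (2)R0 → (0, 2, 0, 0)
pivot(1,1)=2: scale R1 → (0, 1, 0, 0)
  clear (2,1): R2 −= (-1)R1 → (0, 0, -4, 1)
pivot(2,2)=-4: scale R2 → (0, 0, 1, -1/4)
  clear (0,2): R0 −= (1)R2 → (1, 0, 0, 9/4)

M[2][3] = -1/4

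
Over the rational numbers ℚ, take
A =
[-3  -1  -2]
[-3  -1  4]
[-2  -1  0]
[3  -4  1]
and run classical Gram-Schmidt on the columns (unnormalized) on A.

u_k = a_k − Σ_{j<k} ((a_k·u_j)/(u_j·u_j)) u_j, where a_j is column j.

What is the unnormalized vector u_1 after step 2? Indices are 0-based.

u_1 = (-43/31, -43/31, -39/31, -112/31)

Step 1: u_0 = a_0 = (-3, -3, -2, 3).
Step 2: u_1 = a_1 − (-4/31)·u_0 = (-43/31, -43/31, -39/31, -112/31).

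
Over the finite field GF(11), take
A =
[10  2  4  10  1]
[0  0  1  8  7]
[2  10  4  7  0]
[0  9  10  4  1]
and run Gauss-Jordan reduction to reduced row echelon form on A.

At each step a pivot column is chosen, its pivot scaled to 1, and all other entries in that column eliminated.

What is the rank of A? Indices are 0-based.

step 1: normalize row 0 (÷10) = (1, 9, 7, 1, 10)
  row 2: subtract 2×row0 = (0, 3, 1, 5, 2)
step 2: exchange rows 1,2
step 2: normalize row 1 (÷3) = (0, 1, 4, 9, 8)
  row 0: subtract 9×row1 = (1, 0, 4, 8, 4)
  row 3: subtract 9×row1 = (0, 0, 7, 0, 6)
step 3: normalize row 2 (÷1) = (0, 0, 1, 8, 7)
  row 0: subtract 4×row2 = (1, 0, 0, 9, 9)
  row 1: subtract 4×row2 = (0, 1, 0, 10, 2)
  row 3: subtract 7×row2 = (0, 0, 0, 10, 1)
step 4: normalize row 3 (÷10) = (0, 0, 0, 1, 10)
  row 0: subtract 9×row3 = (1, 0, 0, 0, 7)
  row 1: subtract 10×row3 = (0, 1, 0, 0, 1)
  row 2: subtract 8×row3 = (0, 0, 1, 0, 4)

rank = 4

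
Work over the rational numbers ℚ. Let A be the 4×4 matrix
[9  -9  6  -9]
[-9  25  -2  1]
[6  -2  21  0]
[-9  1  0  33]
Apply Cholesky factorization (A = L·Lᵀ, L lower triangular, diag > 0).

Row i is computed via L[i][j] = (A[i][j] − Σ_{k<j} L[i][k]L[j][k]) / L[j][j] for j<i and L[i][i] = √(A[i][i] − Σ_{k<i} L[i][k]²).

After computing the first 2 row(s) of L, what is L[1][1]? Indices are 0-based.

Step 1: L[0][0] = √(9) = 3.
  L[1][0] = (-9) / L[0][0] = -3.
Step 2: L[1][1] = √(16) = 4.

L[1][1] = 4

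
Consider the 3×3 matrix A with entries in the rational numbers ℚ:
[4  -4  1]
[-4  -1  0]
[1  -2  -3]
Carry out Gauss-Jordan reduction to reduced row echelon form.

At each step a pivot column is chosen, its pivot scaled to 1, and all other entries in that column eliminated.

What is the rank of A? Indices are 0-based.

rank = 3

step 1: normalize row 0 (÷4) = (1, -1, 1/4)
  row 1: subtract -4×row0 = (0, -5, 1)
  row 2: subtract 1×row0 = (0, -1, -13/4)
step 2: normalize row 1 (÷-5) = (0, 1, -1/5)
  row 0: subtract -1×row1 = (1, 0, 1/20)
  row 2: subtract -1×row1 = (0, 0, -69/20)
step 3: normalize row 2 (÷-69/20) = (0, 0, 1)
  row 0: subtract 1/20×row2 = (1, 0, 0)
  row 1: subtract -1/5×row2 = (0, 1, 0)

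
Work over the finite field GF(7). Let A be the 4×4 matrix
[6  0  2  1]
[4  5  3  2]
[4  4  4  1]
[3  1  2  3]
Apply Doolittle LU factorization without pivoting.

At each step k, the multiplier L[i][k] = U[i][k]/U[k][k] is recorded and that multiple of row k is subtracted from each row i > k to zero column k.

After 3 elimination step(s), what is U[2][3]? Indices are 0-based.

Step 1: pivot at (0,0) is 6.
  row1 ← row1 − (3)·row0  ⇒  L[1][0]=3, U row1=(0, 5, 4, 6)
  row2 ← row2 − (3)·row0  ⇒  L[2][0]=3, U row2=(0, 4, 5, 5)
  row3 ← row3 − (4)·row0  ⇒  L[3][0]=4, U row3=(0, 1, 1, 6)
Step 2: pivot at (1,1) is 5.
  row2 ← row2 − (5)·row1  ⇒  L[2][1]=5, U row2=(0, 0, 6, 3)
  row3 ← row3 − (3)·row1  ⇒  L[3][1]=3, U row3=(0, 0, 3, 2)
Step 3: pivot at (2,2) is 6.
  row3 ← row3 − (4)·row2  ⇒  L[3][2]=4, U row3=(0, 0, 0, 4)

U[2][3] = 3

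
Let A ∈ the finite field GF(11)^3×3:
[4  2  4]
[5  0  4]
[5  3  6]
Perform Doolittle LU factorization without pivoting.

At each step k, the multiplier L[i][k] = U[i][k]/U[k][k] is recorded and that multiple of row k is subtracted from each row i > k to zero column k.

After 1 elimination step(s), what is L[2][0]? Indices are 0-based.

k=0: U[0][0]=4
  eliminate (1,0): mult=4, new row 1: (0, 3, 10); set L[1][0]=4
  eliminate (2,0): mult=4, new row 2: (0, 6, 1); set L[2][0]=4

L[2][0] = 4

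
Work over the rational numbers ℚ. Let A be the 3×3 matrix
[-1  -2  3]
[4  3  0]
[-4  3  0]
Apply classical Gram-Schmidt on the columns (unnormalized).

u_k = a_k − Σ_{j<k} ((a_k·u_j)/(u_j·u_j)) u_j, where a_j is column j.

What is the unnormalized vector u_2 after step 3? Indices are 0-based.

Step 1: u_0 = a_0 = (-1, 4, -4).
Step 2: u_1 = a_1 − (2/33)·u_0 = (-64/33, 91/33, 107/33).
Step 3: u_2 = a_2 − (-1/11)·u_0 − (-96/361)·u_1 = (864/361, 396/361, 180/361).

u_2 = (864/361, 396/361, 180/361)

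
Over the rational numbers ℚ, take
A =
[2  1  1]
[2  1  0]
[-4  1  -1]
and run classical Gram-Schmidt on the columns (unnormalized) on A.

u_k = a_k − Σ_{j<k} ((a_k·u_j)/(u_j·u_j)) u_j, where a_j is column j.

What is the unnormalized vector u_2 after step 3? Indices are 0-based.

Step 1: u_0 = a_0 = (2, 2, -4).
Step 2: u_1 = a_1 − (0)·u_0 = (1, 1, 1).
Step 3: u_2 = a_2 − (1/4)·u_0 − (0)·u_1 = (1/2, -1/2, 0).

u_2 = (1/2, -1/2, 0)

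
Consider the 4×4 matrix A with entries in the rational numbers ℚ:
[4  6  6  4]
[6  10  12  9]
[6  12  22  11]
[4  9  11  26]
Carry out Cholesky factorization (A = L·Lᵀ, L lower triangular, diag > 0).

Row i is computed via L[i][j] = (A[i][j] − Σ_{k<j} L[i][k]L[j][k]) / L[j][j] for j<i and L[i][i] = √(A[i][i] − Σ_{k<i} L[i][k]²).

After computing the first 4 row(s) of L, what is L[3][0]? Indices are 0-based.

Step 1: L[0][0] = √(4) = 2.
  L[1][0] = (6) / L[0][0] = 3.
Step 2: L[1][1] = √(1) = 1.
  L[2][0] = (6) / L[0][0] = 3.
  L[2][1] = (3) / L[1][1] = 3.
Step 3: L[2][2] = √(4) = 2.
  L[3][0] = (4) / L[0][0] = 2.
  L[3][1] = (3) / L[1][1] = 3.
  L[3][2] = (-4) / L[2][2] = -2.
Step 4: L[3][3] = √(9) = 3.

L[3][0] = 2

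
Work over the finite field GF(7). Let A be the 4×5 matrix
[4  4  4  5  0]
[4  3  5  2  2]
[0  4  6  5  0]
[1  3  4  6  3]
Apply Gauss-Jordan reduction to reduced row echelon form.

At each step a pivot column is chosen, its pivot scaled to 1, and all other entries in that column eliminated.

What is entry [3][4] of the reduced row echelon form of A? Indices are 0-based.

step 1: normalize row 0 (÷4) = (1, 1, 1, 3, 0)
  row 1: subtract 4×row0 = (0, 6, 1, 4, 2)
  row 3: subtract 1×row0 = (0, 2, 3, 3, 3)
step 2: normalize row 1 (÷6) = (0, 1, 6, 3, 5)
  row 0: subtract 1×row1 = (1, 0, 2, 0, 2)
  row 2: subtract 4×row1 = (0, 0, 3, 0, 1)
  row 3: subtract 2×row1 = (0, 0, 5, 4, 0)
step 3: normalize row 2 (÷3) = (0, 0, 1, 0, 5)
  row 0: subtract 2×row2 = (1, 0, 0, 0, 6)
  row 1: subtract 6×row2 = (0, 1, 0, 3, 3)
  row 3: subtract 5×row2 = (0, 0, 0, 4, 3)
step 4: normalize row 3 (÷4) = (0, 0, 0, 1, 6)
  row 1: subtract 3×row3 = (0, 1, 0, 0, 6)

M[3][4] = 6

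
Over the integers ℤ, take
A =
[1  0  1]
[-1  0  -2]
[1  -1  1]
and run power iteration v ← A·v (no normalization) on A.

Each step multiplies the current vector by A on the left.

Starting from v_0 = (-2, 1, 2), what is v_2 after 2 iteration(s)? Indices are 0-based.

v_0 = (-2, 1, 2).
v_1 = A·v_0 = (0, -2, -1).
v_2 = A·v_1 = (-1, 2, 1).

v_2 = (-1, 2, 1)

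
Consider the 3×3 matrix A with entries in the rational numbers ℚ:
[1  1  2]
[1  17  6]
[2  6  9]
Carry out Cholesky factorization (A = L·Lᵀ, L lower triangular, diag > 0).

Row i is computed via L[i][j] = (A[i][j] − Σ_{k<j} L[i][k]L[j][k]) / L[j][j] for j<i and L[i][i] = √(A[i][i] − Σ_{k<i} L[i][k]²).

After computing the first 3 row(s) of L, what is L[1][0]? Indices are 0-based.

L[1][0] = 1

Step 1: L[0][0] = √(1) = 1.
  L[1][0] = (1) / L[0][0] = 1.
Step 2: L[1][1] = √(16) = 4.
  L[2][0] = (2) / L[0][0] = 2.
  L[2][1] = (4) / L[1][1] = 1.
Step 3: L[2][2] = √(4) = 2.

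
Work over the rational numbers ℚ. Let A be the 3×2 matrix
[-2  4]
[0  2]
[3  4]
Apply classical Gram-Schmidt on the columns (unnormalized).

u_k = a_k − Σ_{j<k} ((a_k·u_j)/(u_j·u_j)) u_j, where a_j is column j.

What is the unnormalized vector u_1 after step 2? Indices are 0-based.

Step 1: u_0 = a_0 = (-2, 0, 3).
Step 2: u_1 = a_1 − (4/13)·u_0 = (60/13, 2, 40/13).

u_1 = (60/13, 2, 40/13)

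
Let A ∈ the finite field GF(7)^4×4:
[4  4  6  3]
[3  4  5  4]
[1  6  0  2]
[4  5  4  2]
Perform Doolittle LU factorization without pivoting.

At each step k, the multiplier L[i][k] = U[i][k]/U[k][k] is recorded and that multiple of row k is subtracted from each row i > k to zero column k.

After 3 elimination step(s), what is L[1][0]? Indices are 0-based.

L[1][0] = 6

k=0: U[0][0]=4
  eliminate (1,0): mult=6, new row 1: (0, 1, 4, 0); set L[1][0]=6
  eliminate (2,0): mult=2, new row 2: (0, 5, 2, 3); set L[2][0]=2
  eliminate (3,0): mult=1, new row 3: (0, 1, 5, 6); set L[3][0]=1
k=1: U[1][1]=1
  eliminate (2,1): mult=5, new row 2: (0, 0, 3, 3); set L[2][1]=5
  eliminate (3,1): mult=1, new row 3: (0, 0, 1, 6); set L[3][1]=1
k=2: U[2][2]=3
  eliminate (3,2): mult=5, new row 3: (0, 0, 0, 5); set L[3][2]=5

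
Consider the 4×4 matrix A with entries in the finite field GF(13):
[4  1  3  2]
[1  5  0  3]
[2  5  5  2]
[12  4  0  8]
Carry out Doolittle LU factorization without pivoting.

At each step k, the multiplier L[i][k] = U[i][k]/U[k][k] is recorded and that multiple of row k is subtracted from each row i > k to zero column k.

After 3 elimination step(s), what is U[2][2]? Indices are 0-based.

U[2][2] = 9

[col 0] pivot 4
  R1 -= 10*R0 → (0, 8, 9, 9)  (L[1][0] := 10)
  R2 -= 7*R0 → (0, 11, 10, 1)  (L[2][0] := 7)
  R3 -= 3*R0 → (0, 1, 4, 2)  (L[3][0] := 3)
[col 1] pivot 8
  R2 -= 3*R1 → (0, 0, 9, 0)  (L[2][1] := 3)
  R3 -= 5*R1 → (0, 0, 11, 9)  (L[3][1] := 5)
[col 2] pivot 9
  R3 -= 7*R2 → (0, 0, 0, 9)  (L[3][2] := 7)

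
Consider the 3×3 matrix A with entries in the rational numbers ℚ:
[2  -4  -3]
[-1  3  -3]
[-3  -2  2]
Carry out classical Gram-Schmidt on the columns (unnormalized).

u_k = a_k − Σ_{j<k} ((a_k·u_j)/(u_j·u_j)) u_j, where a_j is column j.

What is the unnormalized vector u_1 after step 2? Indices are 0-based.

u_1 = (-23/7, 37/14, -43/14)

Step 1: u_0 = a_0 = (2, -1, -3).
Step 2: u_1 = a_1 − (-5/14)·u_0 = (-23/7, 37/14, -43/14).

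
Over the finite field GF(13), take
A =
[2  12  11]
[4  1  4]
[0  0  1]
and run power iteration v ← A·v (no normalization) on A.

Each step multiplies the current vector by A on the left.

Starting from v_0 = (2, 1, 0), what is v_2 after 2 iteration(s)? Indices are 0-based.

v_0 = (2, 1, 0).
v_1 = A·v_0 = (3, 9, 0).
v_2 = A·v_1 = (10, 8, 0).

v_2 = (10, 8, 0)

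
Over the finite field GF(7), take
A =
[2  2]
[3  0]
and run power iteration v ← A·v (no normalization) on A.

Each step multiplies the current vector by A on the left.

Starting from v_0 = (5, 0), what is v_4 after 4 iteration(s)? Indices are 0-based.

v_0 = (5, 0).
v_1 = A·v_0 = (3, 1).
v_2 = A·v_1 = (1, 2).
v_3 = A·v_2 = (6, 3).
v_4 = A·v_3 = (4, 4).

v_4 = (4, 4)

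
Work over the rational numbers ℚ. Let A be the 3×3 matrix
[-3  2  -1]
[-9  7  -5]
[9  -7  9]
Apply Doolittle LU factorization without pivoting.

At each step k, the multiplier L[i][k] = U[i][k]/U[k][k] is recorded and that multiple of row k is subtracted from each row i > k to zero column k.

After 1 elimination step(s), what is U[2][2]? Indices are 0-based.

k=0: U[0][0]=-3
  eliminate (1,0): mult=3, new row 1: (0, 1, -2); set L[1][0]=3
  eliminate (2,0): mult=-3, new row 2: (0, -1, 6); set L[2][0]=-3

U[2][2] = 6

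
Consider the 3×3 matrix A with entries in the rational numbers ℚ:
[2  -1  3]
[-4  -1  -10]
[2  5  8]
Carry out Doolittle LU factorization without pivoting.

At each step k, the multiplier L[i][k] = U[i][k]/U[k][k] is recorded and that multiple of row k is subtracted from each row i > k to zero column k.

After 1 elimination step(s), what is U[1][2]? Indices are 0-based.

Step 1: pivot at (0,0) is 2.
  row1 ← row1 − (-2)·row0  ⇒  L[1][0]=-2, U row1=(0, -3, -4)
  row2 ← row2 − (1)·row0  ⇒  L[2][0]=1, U row2=(0, 6, 5)

U[1][2] = -4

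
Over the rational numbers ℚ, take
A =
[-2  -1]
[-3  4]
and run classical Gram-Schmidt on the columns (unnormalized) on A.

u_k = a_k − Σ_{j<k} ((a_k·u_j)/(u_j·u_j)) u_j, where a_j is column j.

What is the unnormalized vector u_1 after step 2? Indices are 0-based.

u_1 = (-33/13, 22/13)

Step 1: u_0 = a_0 = (-2, -3).
Step 2: u_1 = a_1 − (-10/13)·u_0 = (-33/13, 22/13).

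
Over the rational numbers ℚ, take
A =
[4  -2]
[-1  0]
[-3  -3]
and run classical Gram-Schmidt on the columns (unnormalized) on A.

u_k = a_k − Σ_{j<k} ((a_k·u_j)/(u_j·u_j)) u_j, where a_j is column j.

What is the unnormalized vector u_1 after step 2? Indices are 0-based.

Step 1: u_0 = a_0 = (4, -1, -3).
Step 2: u_1 = a_1 − (1/26)·u_0 = (-28/13, 1/26, -75/26).

u_1 = (-28/13, 1/26, -75/26)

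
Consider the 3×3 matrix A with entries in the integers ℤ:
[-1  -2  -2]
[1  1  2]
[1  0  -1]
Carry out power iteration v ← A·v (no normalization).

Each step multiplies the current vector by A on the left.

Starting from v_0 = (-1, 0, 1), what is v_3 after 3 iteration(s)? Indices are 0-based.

v_0 = (-1, 0, 1).
v_1 = A·v_0 = (-1, 1, -2).
v_2 = A·v_1 = (3, -4, 1).
v_3 = A·v_2 = (3, 1, 2).

v_3 = (3, 1, 2)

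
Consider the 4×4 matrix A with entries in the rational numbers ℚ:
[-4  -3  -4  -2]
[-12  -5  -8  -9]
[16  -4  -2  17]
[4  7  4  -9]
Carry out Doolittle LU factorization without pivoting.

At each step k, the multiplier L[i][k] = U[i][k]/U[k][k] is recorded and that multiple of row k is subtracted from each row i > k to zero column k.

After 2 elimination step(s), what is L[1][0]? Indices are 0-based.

[col 0] pivot -4
  R1 -= 3*R0 → (0, 4, 4, -3)  (L[1][0] := 3)
  R2 -= -4*R0 → (0, -16, -18, 9)  (L[2][0] := -4)
  R3 -= -1*R0 → (0, 4, 0, -11)  (L[3][0] := -1)
[col 1] pivot 4
  R2 -= -4*R1 → (0, 0, -2, -3)  (L[2][1] := -4)
  R3 -= 1*R1 → (0, 0, -4, -8)  (L[3][1] := 1)

L[1][0] = 3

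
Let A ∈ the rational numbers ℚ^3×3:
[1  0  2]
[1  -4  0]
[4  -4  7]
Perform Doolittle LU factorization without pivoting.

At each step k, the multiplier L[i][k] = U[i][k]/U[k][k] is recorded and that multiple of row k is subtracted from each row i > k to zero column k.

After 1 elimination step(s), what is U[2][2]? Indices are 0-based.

Step 1: pivot at (0,0) is 1.
  row1 ← row1 − (1)·row0  ⇒  L[1][0]=1, U row1=(0, -4, -2)
  row2 ← row2 − (4)·row0  ⇒  L[2][0]=4, U row2=(0, -4, -1)

U[2][2] = -1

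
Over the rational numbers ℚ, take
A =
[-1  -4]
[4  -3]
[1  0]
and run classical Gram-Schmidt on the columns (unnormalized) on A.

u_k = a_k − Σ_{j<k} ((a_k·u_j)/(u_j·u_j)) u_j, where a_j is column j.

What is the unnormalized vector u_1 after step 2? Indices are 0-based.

Step 1: u_0 = a_0 = (-1, 4, 1).
Step 2: u_1 = a_1 − (-4/9)·u_0 = (-40/9, -11/9, 4/9).

u_1 = (-40/9, -11/9, 4/9)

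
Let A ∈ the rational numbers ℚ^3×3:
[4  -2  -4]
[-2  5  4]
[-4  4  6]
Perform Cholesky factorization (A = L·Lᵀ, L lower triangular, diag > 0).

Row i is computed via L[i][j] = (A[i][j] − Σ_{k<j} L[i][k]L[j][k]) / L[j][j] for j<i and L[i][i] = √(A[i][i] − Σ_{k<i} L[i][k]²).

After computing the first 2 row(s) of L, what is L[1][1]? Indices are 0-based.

L[1][1] = 2

Step 1: L[0][0] = √(4) = 2.
  L[1][0] = (-2) / L[0][0] = -1.
Step 2: L[1][1] = √(4) = 2.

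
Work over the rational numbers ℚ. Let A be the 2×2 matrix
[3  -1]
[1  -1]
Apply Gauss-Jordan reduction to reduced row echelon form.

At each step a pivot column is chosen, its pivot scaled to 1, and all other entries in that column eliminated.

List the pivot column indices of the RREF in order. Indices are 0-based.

pivot columns: 0, 1

[1] R0 /= 3  ⇒  (1, -1/3)
     R1 -= 1·R0  ⇒  (0, -2/3)
[2] R1 /= -2/3  ⇒  (0, 1)
     R0 -= -1/3·R1  ⇒  (1, 0)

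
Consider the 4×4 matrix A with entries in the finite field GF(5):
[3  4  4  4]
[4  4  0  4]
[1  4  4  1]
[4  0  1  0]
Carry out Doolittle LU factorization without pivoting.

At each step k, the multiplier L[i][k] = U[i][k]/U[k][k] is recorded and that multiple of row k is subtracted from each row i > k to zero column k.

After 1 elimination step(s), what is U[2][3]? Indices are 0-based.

k=0: U[0][0]=3
  eliminate (1,0): mult=3, new row 1: (0, 2, 3, 2); set L[1][0]=3
  eliminate (2,0): mult=2, new row 2: (0, 1, 1, 3); set L[2][0]=2
  eliminate (3,0): mult=3, new row 3: (0, 3, 4, 3); set L[3][0]=3

U[2][3] = 3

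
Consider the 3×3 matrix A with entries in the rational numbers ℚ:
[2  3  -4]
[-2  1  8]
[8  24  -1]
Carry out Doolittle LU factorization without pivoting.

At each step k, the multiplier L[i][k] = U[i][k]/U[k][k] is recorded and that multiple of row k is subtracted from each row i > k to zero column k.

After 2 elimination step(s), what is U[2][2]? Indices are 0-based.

U[2][2] = 3

[col 0] pivot 2
  R1 -= -1*R0 → (0, 4, 4)  (L[1][0] := -1)
  R2 -= 4*R0 → (0, 12, 15)  (L[2][0] := 4)
[col 1] pivot 4
  R2 -= 3*R1 → (0, 0, 3)  (L[2][1] := 3)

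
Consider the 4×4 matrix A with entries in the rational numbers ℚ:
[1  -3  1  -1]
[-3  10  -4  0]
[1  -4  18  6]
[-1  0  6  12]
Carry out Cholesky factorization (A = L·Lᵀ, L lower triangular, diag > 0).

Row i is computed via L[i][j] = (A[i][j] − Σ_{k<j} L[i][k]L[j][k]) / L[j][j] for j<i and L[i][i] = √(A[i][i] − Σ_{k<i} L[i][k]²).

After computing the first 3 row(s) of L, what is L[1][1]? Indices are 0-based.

L[1][1] = 1

Step 1: L[0][0] = √(1) = 1.
  L[1][0] = (-3) / L[0][0] = -3.
Step 2: L[1][1] = √(1) = 1.
  L[2][0] = (1) / L[0][0] = 1.
  L[2][1] = (-1) / L[1][1] = -1.
Step 3: L[2][2] = √(16) = 4.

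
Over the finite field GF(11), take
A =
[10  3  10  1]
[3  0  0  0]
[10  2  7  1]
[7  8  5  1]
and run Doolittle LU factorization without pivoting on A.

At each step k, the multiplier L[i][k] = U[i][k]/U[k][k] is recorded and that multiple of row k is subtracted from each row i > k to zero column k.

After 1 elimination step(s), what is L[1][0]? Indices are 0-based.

L[1][0] = 8

k=0: U[0][0]=10
  eliminate (1,0): mult=8, new row 1: (0, 9, 8, 3); set L[1][0]=8
  eliminate (2,0): mult=1, new row 2: (0, 10, 8, 0); set L[2][0]=1
  eliminate (3,0): mult=4, new row 3: (0, 7, 9, 8); set L[3][0]=4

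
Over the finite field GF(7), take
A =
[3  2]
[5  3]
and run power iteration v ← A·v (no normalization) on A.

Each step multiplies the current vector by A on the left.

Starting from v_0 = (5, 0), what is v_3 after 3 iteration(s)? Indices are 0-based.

v_3 = (4, 1)

v_0 = (5, 0).
v_1 = A·v_0 = (1, 4).
v_2 = A·v_1 = (4, 3).
v_3 = A·v_2 = (4, 1).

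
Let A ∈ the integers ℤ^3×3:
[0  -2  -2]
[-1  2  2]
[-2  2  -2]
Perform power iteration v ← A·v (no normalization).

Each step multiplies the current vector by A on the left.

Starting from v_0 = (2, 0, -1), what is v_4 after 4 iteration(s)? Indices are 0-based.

v_4 = (184, -228, -128)

v_0 = (2, 0, -1).
v_1 = A·v_0 = (2, -4, -2).
v_2 = A·v_1 = (12, -14, -8).
v_3 = A·v_2 = (44, -56, -36).
v_4 = A·v_3 = (184, -228, -128).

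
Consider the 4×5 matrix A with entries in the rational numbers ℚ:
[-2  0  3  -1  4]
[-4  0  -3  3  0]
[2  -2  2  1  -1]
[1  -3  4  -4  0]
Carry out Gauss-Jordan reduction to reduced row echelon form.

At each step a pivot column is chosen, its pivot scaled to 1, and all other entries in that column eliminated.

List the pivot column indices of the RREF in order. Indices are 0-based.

step 1: normalize row 0 (÷-2) = (1, 0, -3/2, 1/2, -2)
  row 1: subtract -4×row0 = (0, 0, -9, 5, -8)
  row 2: subtract 2×row0 = (0, -2, 5, 0, 3)
  row 3: subtract 1×row0 = (0, -3, 11/2, -9/2, 2)
step 2: exchange rows 1,2
step 2: normalize row 1 (÷-2) = (0, 1, -5/2, 0, -3/2)
  row 3: subtract -3×row1 = (0, 0, -2, -9/2, -5/2)
step 3: normalize row 2 (÷-9) = (0, 0, 1, -5/9, 8/9)
  row 0: subtract -3/2×row2 = (1, 0, 0, -1/3, -2/3)
  row 1: subtract -5/2×row2 = (0, 1, 0, -25/18, 13/18)
  row 3: subtract -2×row2 = (0, 0, 0, -101/18, -13/18)
step 4: normalize row 3 (÷-101/18) = (0, 0, 0, 1, 13/101)
  row 0: subtract -1/3×row3 = (1, 0, 0, 0, -63/101)
  row 1: subtract -25/18×row3 = (0, 1, 0, 0, 91/101)
  row 2: subtract -5/9×row3 = (0, 0, 1, 0, 97/101)

pivot columns: 0, 1, 2, 3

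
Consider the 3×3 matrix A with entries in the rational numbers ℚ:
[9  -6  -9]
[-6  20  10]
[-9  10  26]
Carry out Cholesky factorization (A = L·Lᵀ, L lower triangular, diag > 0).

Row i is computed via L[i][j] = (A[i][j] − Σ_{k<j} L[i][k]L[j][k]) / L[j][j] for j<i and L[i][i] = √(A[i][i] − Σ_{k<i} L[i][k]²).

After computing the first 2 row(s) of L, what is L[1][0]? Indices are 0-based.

Step 1: L[0][0] = √(9) = 3.
  L[1][0] = (-6) / L[0][0] = -2.
Step 2: L[1][1] = √(16) = 4.

L[1][0] = -2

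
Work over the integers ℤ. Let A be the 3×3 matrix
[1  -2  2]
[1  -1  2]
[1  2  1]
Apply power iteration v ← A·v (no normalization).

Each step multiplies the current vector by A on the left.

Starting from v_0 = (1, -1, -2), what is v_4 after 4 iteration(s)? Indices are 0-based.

v_4 = (-23, -37, -58)

v_0 = (1, -1, -2).
v_1 = A·v_0 = (-1, -2, -3).
v_2 = A·v_1 = (-3, -5, -8).
v_3 = A·v_2 = (-9, -14, -21).
v_4 = A·v_3 = (-23, -37, -58).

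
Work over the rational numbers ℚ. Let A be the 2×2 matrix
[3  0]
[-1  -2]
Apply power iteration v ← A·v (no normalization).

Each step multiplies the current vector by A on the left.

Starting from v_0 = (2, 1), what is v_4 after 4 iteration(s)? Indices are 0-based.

v_0 = (2, 1).
v_1 = A·v_0 = (6, -4).
v_2 = A·v_1 = (18, 2).
v_3 = A·v_2 = (54, -22).
v_4 = A·v_3 = (162, -10).

v_4 = (162, -10)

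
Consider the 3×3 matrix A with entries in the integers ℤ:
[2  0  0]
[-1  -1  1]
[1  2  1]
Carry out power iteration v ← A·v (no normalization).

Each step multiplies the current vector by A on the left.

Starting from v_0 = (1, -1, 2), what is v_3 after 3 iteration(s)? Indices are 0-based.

v_3 = (8, 6, 5)

v_0 = (1, -1, 2).
v_1 = A·v_0 = (2, 2, 1).
v_2 = A·v_1 = (4, -3, 7).
v_3 = A·v_2 = (8, 6, 5).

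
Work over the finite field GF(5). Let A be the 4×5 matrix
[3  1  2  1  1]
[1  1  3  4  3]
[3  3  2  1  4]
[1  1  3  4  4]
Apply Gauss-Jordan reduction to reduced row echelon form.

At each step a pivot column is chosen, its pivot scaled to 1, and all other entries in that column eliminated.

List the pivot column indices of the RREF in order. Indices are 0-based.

pivot columns: 0, 1, 2, 4

step 1: normalize row 0 (÷3) = (1, 2, 4, 2, 2)
  row 1: subtract 1×row0 = (0, 4, 4, 2, 1)
  row 2: subtract 3×row0 = (0, 2, 0, 0, 3)
  row 3: subtract 1×row0 = (0, 4, 4, 2, 2)
step 2: normalize row 1 (÷4) = (0, 1, 1, 3, 4)
  row 0: subtract 2×row1 = (1, 0, 2, 1, 4)
  row 2: subtract 2×row1 = (0, 0, 3, 4, 0)
  row 3: subtract 4×row1 = (0, 0, 0, 0, 1)
step 3: normalize row 2 (÷3) = (0, 0, 1, 3, 0)
  row 0: subtract 2×row2 = (1, 0, 0, 0, 4)
  row 1: subtract 1×row2 = (0, 1, 0, 0, 4)
skip col 3 (zero from row 3)
step 4: normalize row 3 (÷1) = (0, 0, 0, 0, 1)
  row 0: subtract 4×row3 = (1, 0, 0, 0, 0)
  row 1: subtract 4×row3 = (0, 1, 0, 0, 0)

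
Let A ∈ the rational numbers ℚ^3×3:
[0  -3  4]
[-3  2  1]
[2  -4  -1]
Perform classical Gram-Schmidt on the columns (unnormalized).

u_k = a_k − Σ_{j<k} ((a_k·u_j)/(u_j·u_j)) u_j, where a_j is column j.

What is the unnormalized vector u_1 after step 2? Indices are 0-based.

u_1 = (-3, -16/13, -24/13)

Step 1: u_0 = a_0 = (0, -3, 2).
Step 2: u_1 = a_1 − (-14/13)·u_0 = (-3, -16/13, -24/13).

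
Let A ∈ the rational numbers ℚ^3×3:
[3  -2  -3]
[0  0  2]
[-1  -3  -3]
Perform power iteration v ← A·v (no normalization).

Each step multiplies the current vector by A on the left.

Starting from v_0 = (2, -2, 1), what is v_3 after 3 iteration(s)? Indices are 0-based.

v_3 = (86, -32, 28)

v_0 = (2, -2, 1).
v_1 = A·v_0 = (7, 2, 1).
v_2 = A·v_1 = (14, 2, -16).
v_3 = A·v_2 = (86, -32, 28).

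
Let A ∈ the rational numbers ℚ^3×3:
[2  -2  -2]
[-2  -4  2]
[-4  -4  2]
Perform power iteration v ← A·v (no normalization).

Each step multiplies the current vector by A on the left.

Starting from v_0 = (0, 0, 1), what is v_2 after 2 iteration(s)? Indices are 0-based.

v_2 = (-12, 0, 4)

v_0 = (0, 0, 1).
v_1 = A·v_0 = (-2, 2, 2).
v_2 = A·v_1 = (-12, 0, 4).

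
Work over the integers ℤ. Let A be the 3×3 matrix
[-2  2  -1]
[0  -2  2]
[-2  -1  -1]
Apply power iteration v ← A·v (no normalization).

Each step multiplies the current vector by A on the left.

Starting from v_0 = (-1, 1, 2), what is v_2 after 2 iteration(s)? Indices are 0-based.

v_0 = (-1, 1, 2).
v_1 = A·v_0 = (2, 2, -1).
v_2 = A·v_1 = (1, -6, -5).

v_2 = (1, -6, -5)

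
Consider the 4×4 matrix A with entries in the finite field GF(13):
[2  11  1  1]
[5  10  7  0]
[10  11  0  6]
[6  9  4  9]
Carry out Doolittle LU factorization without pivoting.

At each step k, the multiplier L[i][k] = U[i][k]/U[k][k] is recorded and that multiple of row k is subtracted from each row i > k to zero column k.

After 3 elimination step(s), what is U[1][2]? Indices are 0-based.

Step 1: pivot at (0,0) is 2.
  row1 ← row1 − (9)·row0  ⇒  L[1][0]=9, U row1=(0, 2, 11, 4)
  row2 ← row2 − (5)·row0  ⇒  L[2][0]=5, U row2=(0, 8, 8, 1)
  row3 ← row3 − (3)·row0  ⇒  L[3][0]=3, U row3=(0, 2, 1, 6)
Step 2: pivot at (1,1) is 2.
  row2 ← row2 − (4)·row1  ⇒  L[2][1]=4, U row2=(0, 0, 3, 11)
  row3 ← row3 − (1)·row1  ⇒  L[3][1]=1, U row3=(0, 0, 3, 2)
Step 3: pivot at (2,2) is 3.
  row3 ← row3 − (1)·row2  ⇒  L[3][2]=1, U row3=(0, 0, 0, 4)

U[1][2] = 11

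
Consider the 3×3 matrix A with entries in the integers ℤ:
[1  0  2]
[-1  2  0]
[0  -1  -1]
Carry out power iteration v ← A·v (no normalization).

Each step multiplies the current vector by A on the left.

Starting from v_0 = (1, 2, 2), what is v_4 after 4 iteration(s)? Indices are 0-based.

v_0 = (1, 2, 2).
v_1 = A·v_0 = (5, 3, -4).
v_2 = A·v_1 = (-3, 1, 1).
v_3 = A·v_2 = (-1, 5, -2).
v_4 = A·v_3 = (-5, 11, -3).

v_4 = (-5, 11, -3)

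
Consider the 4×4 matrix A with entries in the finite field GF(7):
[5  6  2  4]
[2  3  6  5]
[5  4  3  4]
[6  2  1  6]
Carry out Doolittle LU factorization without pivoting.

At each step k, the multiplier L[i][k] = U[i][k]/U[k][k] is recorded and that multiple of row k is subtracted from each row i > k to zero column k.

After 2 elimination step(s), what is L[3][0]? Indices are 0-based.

[col 0] pivot 5
  R1 -= 6*R0 → (0, 2, 1, 2)  (L[1][0] := 6)
  R2 -= 1*R0 → (0, 5, 1, 0)  (L[2][0] := 1)
  R3 -= 4*R0 → (0, 6, 0, 4)  (L[3][0] := 4)
[col 1] pivot 2
  R2 -= 6*R1 → (0, 0, 2, 2)  (L[2][1] := 6)
  R3 -= 3*R1 → (0, 0, 4, 5)  (L[3][1] := 3)

L[3][0] = 4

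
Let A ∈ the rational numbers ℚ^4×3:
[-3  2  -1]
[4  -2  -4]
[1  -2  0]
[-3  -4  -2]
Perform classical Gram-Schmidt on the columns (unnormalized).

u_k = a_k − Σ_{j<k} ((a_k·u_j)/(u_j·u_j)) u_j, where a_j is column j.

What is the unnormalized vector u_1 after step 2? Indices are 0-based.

Step 1: u_0 = a_0 = (-3, 4, 1, -3).
Step 2: u_1 = a_1 − (-4/35)·u_0 = (58/35, -54/35, -66/35, -152/35).

u_1 = (58/35, -54/35, -66/35, -152/35)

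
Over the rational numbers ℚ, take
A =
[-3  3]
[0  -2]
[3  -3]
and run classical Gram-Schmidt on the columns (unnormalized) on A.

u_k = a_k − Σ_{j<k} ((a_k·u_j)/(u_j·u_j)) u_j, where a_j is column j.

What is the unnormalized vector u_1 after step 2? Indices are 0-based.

Step 1: u_0 = a_0 = (-3, 0, 3).
Step 2: u_1 = a_1 − (-1)·u_0 = (0, -2, 0).

u_1 = (0, -2, 0)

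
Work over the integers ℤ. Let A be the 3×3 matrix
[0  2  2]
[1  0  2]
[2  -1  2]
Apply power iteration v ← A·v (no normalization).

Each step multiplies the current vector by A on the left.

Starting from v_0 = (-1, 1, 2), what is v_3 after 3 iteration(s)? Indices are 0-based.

v_3 = (38, 30, 30)

v_0 = (-1, 1, 2).
v_1 = A·v_0 = (6, 3, 1).
v_2 = A·v_1 = (8, 8, 11).
v_3 = A·v_2 = (38, 30, 30).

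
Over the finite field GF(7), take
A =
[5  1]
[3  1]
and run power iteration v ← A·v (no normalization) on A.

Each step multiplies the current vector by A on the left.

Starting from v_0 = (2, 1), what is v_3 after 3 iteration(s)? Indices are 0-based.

v_0 = (2, 1).
v_1 = A·v_0 = (4, 0).
v_2 = A·v_1 = (6, 5).
v_3 = A·v_2 = (0, 2).

v_3 = (0, 2)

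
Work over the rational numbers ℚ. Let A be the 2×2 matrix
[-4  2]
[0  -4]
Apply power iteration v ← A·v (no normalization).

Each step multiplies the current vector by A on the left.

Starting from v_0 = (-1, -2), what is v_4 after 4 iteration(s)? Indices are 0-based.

v_4 = (768, -512)

v_0 = (-1, -2).
v_1 = A·v_0 = (0, 8).
v_2 = A·v_1 = (16, -32).
v_3 = A·v_2 = (-128, 128).
v_4 = A·v_3 = (768, -512).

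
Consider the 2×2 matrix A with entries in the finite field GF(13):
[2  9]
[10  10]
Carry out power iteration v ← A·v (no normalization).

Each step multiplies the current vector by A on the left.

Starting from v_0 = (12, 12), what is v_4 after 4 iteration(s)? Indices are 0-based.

v_4 = (0, 8)

v_0 = (12, 12).
v_1 = A·v_0 = (2, 6).
v_2 = A·v_1 = (6, 2).
v_3 = A·v_2 = (4, 2).
v_4 = A·v_3 = (0, 8).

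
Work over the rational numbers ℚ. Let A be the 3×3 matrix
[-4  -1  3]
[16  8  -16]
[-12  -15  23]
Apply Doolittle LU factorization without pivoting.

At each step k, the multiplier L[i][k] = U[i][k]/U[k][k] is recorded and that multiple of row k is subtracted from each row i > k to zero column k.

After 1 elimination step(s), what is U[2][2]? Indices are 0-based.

Step 1: pivot at (0,0) is -4.
  row1 ← row1 − (-4)·row0  ⇒  L[1][0]=-4, U row1=(0, 4, -4)
  row2 ← row2 − (3)·row0  ⇒  L[2][0]=3, U row2=(0, -12, 14)

U[2][2] = 14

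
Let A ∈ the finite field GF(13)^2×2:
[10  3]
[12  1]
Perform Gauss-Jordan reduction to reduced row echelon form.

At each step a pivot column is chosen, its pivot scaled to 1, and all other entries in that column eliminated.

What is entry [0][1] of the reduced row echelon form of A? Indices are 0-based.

M[0][1] = 12

pivot(0,0)=10: scale R0 → (1, 12)
  clear (1,0): R1 −= (12)R0 → (0, 0)
col 1: no nonzero at/below row 1; advance.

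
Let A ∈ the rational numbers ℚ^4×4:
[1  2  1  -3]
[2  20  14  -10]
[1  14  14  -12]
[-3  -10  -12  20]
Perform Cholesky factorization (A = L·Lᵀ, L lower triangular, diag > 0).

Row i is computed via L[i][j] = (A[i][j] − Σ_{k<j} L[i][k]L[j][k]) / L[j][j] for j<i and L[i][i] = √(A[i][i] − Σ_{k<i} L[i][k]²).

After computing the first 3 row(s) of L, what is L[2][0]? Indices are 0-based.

Step 1: L[0][0] = √(1) = 1.
  L[1][0] = (2) / L[0][0] = 2.
Step 2: L[1][1] = √(16) = 4.
  L[2][0] = (1) / L[0][0] = 1.
  L[2][1] = (12) / L[1][1] = 3.
Step 3: L[2][2] = √(4) = 2.

L[2][0] = 1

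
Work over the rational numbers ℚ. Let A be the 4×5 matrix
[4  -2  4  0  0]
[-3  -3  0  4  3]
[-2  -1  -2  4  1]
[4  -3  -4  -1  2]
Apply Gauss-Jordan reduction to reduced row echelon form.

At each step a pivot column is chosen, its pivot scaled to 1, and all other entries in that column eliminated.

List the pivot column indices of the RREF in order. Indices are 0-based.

pivot(0,0)=4: scale R0 → (1, -1/2, 1, 0, 0)
  clear (1,0): R1 −= (-3)R0 → (0, -9/2, 3, 4, 3)
  clear (2,0): R2 −= (-2)R0 → (0, -2, 0, 4, 1)
  clear (3,0): R3 −= (4)R0 → (0, -1, -8, -1, 2)
pivot(1,1)=-9/2: scale R1 → (0, 1, -2/3, -8/9, -2/3)
  clear (0,1): R0 −= (-1/2)R1 → (1, 0, 2/3, -4/9, -1/3)
  clear (2,1): R2 −= (-2)R1 → (0, 0, -4/3, 20/9, -1/3)
  clear (3,1): R3 −= (-1)R1 → (0, 0, -26/3, -17/9, 4/3)
pivot(2,2)=-4/3: scale R2 → (0, 0, 1, -5/3, 1/4)
  clear (0,2): R0 −= (2/3)R2 → (1, 0, 0, 2/3, -1/2)
  clear (1,2): R1 −= (-2/3)R2 → (0, 1, 0, -2, -1/2)
  clear (3,2): R3 −= (-26/3)R2 → (0, 0, 0, -49/3, 7/2)
pivot(3,3)=-49/3: scale R3 → (0, 0, 0, 1, -3/14)
  clear (0,3): R0 −= (2/3)R3 → (1, 0, 0, 0, -5/14)
  clear (1,3): R1 −= (-2)R3 → (0, 1, 0, 0, -13/14)
  clear (2,3): R2 −= (-5/3)R3 → (0, 0, 1, 0, -3/28)

pivot columns: 0, 1, 2, 3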